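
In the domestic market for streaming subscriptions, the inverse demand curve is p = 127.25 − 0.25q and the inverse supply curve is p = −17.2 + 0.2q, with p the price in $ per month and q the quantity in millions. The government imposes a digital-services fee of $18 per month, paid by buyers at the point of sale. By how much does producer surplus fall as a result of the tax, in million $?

Rewrite in direct form: qd = 509 − 4p and qs = 5p + 86.
Without the tax, 509 − 4p = 5p + 86 gives 9p = 423, so p* = $47 and q* = 321.
With the tax collected from buyers, demand (in seller-price terms) shifts: qd = 509 − 4(p + 18).
Solving gives q = 281 with buyers paying $57 and producers receiving $39 (the $18 wedge).
ΔPS is the trapezoid between Q = 281 and Q = 321 of height $8: ½ · (321 + 281) · 8 = $2408.

Producer surplus falls by $2408 million.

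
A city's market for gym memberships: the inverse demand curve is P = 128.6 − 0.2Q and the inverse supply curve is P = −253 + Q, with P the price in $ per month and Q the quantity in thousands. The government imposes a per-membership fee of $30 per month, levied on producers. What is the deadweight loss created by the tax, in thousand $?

Rewrite in direct form: Qd = 643 − 5P and Qs = P + 253.
Before the tax: set 643 − 5P = P + 253 → P* = $65, Q* = 318.
With the tax collected from producers, supply shifts: Qs = (P − 30) + 253.
Solving gives Q = 293 with consumers paying $70 and producers receiving $40 (the $30 wedge).
Quantity falls by |ΔQ| = |318 − 293| = 25.
DWL = ½ · t · |ΔQ| = ½ · 30 · 25 = $375.

Deadweight loss = $375 thousand.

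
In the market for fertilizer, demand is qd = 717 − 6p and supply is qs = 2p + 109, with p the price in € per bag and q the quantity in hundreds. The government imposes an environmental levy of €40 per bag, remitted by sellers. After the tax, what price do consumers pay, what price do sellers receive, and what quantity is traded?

Before the tax: set 717 − 6p = 2p + 109 → p* = €76, q* = 261.
With the tax collected from sellers, supply shifts: qs = 2(p − 40) + 109.
Solving gives q = 201 with consumers paying €86 and sellers receiving €46 (the €40 wedge).

Consumers pay €86; sellers receive €46; quantity = 201.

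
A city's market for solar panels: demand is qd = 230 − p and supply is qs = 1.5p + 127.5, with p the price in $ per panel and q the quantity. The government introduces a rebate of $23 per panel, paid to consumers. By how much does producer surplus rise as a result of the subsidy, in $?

Without the subsidy, 230 − p = 1.5p + 127.5 gives 2.5p = 102.5, so p* = $41 and q* = 189.
With a per-unit subsidy paid to consumers, each effectively pays p − 23, so demand becomes qd = 230 − (p − 23).
New equilibrium: consumers pay $27.2, sellers receive $50.2, q = 202.8. (Wedge: pb − ps = −23.)
ΔPS is the trapezoid between Q = 202.8 and Q = 189 of height $9.2: ½ · (189 + 202.8) · 9.2 = $1802.28.

Producer surplus rises by $1802.28.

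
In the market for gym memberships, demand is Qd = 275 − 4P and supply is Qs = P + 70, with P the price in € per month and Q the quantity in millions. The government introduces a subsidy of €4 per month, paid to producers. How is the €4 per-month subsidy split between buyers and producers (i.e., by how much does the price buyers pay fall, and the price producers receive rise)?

Before the subsidy: set 275 − 4P = P + 70 → P* = €41, Q* = 111.
With a per-unit subsidy paid to producers, each receives P + 4 per unit sold, so supply becomes Qs = (P + 4) + 70.
New equilibrium: buyers pay €40.2, producers receive €44.2, Q = 114.2. (Wedge: Pb − Ps = −4.)
Gain to buyers: €0.8; to producers: €3.2. (They sum to €4.)

Buyers gain €0.8 per month; producers gain €3.2 per month.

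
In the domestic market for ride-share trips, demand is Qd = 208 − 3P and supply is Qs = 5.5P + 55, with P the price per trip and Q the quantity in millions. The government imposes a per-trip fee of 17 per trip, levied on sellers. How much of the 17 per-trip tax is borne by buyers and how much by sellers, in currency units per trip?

Without the tax, 208 − 3P = 5.5P + 55 gives 8.5P = 153, so P* = 18 and Q* = 154.
With the tax collected from sellers, supply shifts: Qs = 5.5(P − 17) + 55.
Solving gives Q = 121 with buyers paying 29 and sellers receiving 12 (the 17 wedge).
Burden on buyers: 11; on sellers: 6. (They sum to 17.)

Buyers bear 11 per trip; sellers bear 6 per trip.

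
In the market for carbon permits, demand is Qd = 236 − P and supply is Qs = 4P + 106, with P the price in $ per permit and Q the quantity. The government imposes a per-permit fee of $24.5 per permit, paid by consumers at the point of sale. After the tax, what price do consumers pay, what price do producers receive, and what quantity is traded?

Without the tax, 236 − P = 4P + 106 gives 5P = 130, so P* = $26 and Q* = 210.
With the tax collected from consumers, demand (in seller-price terms) shifts: Qd = 236 − (P + 24.5).
Solving gives Q = 190.4 with consumers paying $45.6 and producers receiving $21.1 (the $24.5 wedge).

Consumers pay $45.6; producers receive $21.1; quantity = 190.4.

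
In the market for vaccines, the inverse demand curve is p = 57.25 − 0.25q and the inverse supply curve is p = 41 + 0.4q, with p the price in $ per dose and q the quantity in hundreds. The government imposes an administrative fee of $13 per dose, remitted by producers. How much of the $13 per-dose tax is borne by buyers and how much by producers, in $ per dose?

Buyers bear $5 per dose; producers bear $8 per dose.

Inverting to q(p) form: qd = 229 − 4p; qs = 2.5p − 102.5.
Without the tax, 229 − 4p = 2.5p − 102.5 gives 6.5p = 331.5, so p* = $51 and q* = 25.
With the tax collected from producers, supply shifts: qs = 2.5(p − 13) − 102.5.
Solving gives q = 5 with buyers paying $56 and producers receiving $43 (the $13 wedge).
Burden on buyers: $5; on producers: $8. (They sum to $13.)
The less price-elastic side of the market bears the larger share of a per-unit tax.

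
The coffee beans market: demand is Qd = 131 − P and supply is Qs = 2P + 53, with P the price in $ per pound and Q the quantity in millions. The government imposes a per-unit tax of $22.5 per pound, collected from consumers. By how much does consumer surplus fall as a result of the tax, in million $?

Without the tax, 131 − P = 2P + 53 gives 3P = 78, so P* = $26 and Q* = 105.
With the tax collected from consumers, demand (in seller-price terms) shifts: Qd = 131 − (P + 22.5).
New equilibrium: consumers pay $41, sellers receive $18.5, Q = 90. (Wedge: Pb − Ps = 22.5.)
ΔCS is the trapezoid between Q = 90 and Q = 105 of height $15: ½ · (105 + 90) · 15 = $1462.5.

Consumer surplus falls by $1462.5 million.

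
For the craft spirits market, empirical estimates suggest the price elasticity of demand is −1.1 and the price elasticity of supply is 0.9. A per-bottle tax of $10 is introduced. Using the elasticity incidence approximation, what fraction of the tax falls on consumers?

Consumers' share ≈ 0.45.

Incidence ratio: consumers' share ≈ εs / (εs + |εd|) = 0.9 / (0.9 + 1.1) = 0.45.
Supply is the less elastic side, so consumers bear the smaller share.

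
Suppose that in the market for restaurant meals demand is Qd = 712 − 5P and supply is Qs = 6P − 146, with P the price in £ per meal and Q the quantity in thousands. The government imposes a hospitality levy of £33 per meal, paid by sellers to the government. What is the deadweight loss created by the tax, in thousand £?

Deadweight loss = £1485 thousand.

Without the tax, 712 − 5P = 6P − 146 gives 11P = 858, so P* = £78 and Q* = 322.
With the tax collected from sellers, supply shifts: Qs = 6(P − 33) − 146.
Solving gives Q = 232 with buyers paying £96 and sellers receiving £63 (the £33 wedge).
Quantity falls by |ΔQ| = |322 − 232| = 90.
DWL = ½ · t · |ΔQ| = ½ · 33 · 90 = £1485.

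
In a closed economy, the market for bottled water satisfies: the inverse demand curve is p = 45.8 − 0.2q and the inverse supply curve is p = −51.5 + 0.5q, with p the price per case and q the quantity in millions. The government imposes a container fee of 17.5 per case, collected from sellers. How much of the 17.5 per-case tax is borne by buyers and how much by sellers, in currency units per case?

Buyers bear 5 per case; sellers bear 12.5 per case.

Rewrite in direct form: qd = 229 − 5p and qs = 2p + 103.
Before the tax: set 229 − 5p = 2p + 103 → p* = 18, q* = 139.
With the tax collected from sellers, supply shifts: qs = 2(p − 17.5) + 103.
New equilibrium: buyers pay 23, sellers receive 5.5, q = 114. (Wedge: pb − ps = 17.5.)
Burden on buyers: 5; on sellers: 12.5. (They sum to 17.5.)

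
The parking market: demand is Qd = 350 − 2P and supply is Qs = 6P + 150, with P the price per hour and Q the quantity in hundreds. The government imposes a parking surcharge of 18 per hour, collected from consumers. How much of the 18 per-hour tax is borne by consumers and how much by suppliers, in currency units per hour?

Consumers bear 13.5 per hour; suppliers bear 4.5 per hour.

Before the tax: set 350 − 2P = 6P + 150 → P* = 25, Q* = 300.
With the tax collected from consumers, demand (in seller-price terms) shifts: Qd = 350 − 2(P + 18).
Solving gives Q = 273 with consumers paying 38.5 and suppliers receiving 20.5 (the 18 wedge).
Burden on consumers: 13.5; on suppliers: 4.5. (They sum to 18.)
The less price-elastic side of the market bears the larger share of a per-unit tax.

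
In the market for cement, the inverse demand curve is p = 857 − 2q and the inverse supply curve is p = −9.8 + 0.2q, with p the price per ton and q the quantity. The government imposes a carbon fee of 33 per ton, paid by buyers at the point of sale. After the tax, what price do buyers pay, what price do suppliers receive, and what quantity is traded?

Buyers pay 99; suppliers receive 66; quantity = 379.

Rewrite in direct form: qd = 428.5 − 0.5p and qs = 5p + 49.
Without the tax, 428.5 − 0.5p = 5p + 49 gives 5.5p = 379.5, so p* = 69 and q* = 394.
With the tax collected from buyers, demand (in seller-price terms) shifts: qd = 428.5 − 0.5(p + 33).
New equilibrium: buyers pay 99, suppliers receive 66, q = 379. (Wedge: pb − ps = 33.)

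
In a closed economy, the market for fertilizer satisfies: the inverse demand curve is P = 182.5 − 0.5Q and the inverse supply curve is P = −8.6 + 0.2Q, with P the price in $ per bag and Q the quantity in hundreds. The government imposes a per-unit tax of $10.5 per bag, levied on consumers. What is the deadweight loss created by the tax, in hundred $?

Deadweight loss = $78.75 hundred.

Rewrite in direct form: Qd = 365 − 2P and Qs = 5P + 43.
Without the tax, 365 − 2P = 5P + 43 gives 7P = 322, so P* = $46 and Q* = 273.
With the tax collected from consumers, demand (in seller-price terms) shifts: Qd = 365 − 2(P + 10.5).
New equilibrium: consumers pay $53.5, sellers receive $43, Q = 258. (Wedge: Pb − Ps = 10.5.)
Quantity falls by |ΔQ| = |273 − 258| = 15.
DWL = ½ · t · |ΔQ| = ½ · 10.5 · 15 = $78.75.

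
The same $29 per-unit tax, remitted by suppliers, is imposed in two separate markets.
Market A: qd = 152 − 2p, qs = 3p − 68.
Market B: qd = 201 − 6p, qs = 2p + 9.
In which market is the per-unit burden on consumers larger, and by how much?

Market A, by $10.15.

Market A: pre-tax p* = $44, q* = 64; post-tax q = 29.2; per-unit burden on consumers = $17.4.
Market B: pre-tax p* = $24, q* = 57; post-tax q = 13.5; per-unit burden on consumers = $7.25.
Difference: $17.4 vs $7.25 → market A is larger by $10.15.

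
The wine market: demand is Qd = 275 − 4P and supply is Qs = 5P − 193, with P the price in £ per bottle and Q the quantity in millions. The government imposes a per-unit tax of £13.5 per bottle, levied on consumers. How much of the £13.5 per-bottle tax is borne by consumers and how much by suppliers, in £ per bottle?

Without the tax, 275 − 4P = 5P − 193 gives 9P = 468, so P* = £52 and Q* = 67.
With the tax collected from consumers, demand (in seller-price terms) shifts: Qd = 275 − 4(P + 13.5).
New equilibrium: consumers pay £59.5, suppliers receive £46, Q = 37. (Wedge: Pb − Ps = 13.5.)
Burden on consumers: £7.5; on suppliers: £6. (They sum to £13.5.)
The less price-elastic side of the market bears the larger share of a per-unit tax.

Consumers bear £7.5 per bottle; suppliers bear £6 per bottle.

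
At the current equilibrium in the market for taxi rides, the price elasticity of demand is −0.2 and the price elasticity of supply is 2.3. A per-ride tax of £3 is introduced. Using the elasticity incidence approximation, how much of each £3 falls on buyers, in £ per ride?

Buyers bear ≈ £2.76 per ride.

Incidence ratio: buyers' share ≈ εs / (εs + |εd|) = 2.3 / (2.3 + 0.2) = 0.92.
So buyers bear ≈ 0.92 × £3 = £2.76; suppliers bear £0.24.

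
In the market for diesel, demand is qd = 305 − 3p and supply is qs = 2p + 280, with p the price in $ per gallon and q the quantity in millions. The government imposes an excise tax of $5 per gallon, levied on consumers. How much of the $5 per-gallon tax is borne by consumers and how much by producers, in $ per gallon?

Consumers bear $2 per gallon; producers bear $3 per gallon.

Before the tax: set 305 − 3p = 2p + 280 → p* = $5, q* = 290.
With the tax collected from consumers, demand (in seller-price terms) shifts: qd = 305 − 3(p + 5).
Solving gives q = 284 with consumers paying $7 and producers receiving $2 (the $5 wedge).
Burden on consumers: $2; on producers: $3. (They sum to $5.)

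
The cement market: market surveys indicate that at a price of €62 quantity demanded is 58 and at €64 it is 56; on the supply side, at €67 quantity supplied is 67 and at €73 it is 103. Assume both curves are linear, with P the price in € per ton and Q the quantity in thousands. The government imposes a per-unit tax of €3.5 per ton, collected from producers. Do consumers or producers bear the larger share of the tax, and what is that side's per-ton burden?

Consumers bear the larger share: €3 per ton.

Demand slope: (56 − 58)/(64 − 62) = -1, so Qd = 120 − P.
Supply slope: (103 − 67)/(73 − 67) = 6, so Qs = 6P − 335.
Without the tax, 120 − P = 6P − 335 gives 7P = 455, so P* = €65 and Q* = 55.
With the tax collected from producers, supply shifts: Qs = 6(P − 3.5) − 335.
New equilibrium: consumers pay €68, producers receive €64.5, Q = 52. (Wedge: Pb − Ps = 3.5.)
Per-ton burden: consumers €3, producers €0.5.
Consumers take the larger share because demand is less price-elastic here (demand slope 1 vs supply slope 6).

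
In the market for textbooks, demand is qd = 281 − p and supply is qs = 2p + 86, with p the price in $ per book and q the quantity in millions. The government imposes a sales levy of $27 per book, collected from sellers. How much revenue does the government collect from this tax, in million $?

Tax revenue = $5346 million.

Before the tax: set 281 − p = 2p + 86 → p* = $65, q* = 216.
With the tax collected from sellers, supply shifts: qs = 2(p − 27) + 86.
Solving gives q = 198 with buyers paying $83 and sellers receiving $56 (the $27 wedge).
Revenue = t · Q = 27 · 198 = $5346.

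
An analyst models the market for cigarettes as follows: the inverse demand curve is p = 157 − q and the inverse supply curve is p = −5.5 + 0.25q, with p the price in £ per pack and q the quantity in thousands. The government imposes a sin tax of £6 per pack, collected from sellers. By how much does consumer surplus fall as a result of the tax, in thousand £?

Consumer surplus falls by £612.48 thousand.

Rewrite in direct form: qd = 157 − p and qs = 4p + 22.
Before the tax: set 157 − p = 4p + 22 → p* = £27, q* = 130.
With the tax collected from sellers, supply shifts: qs = 4(p − 6) + 22.
Solving gives q = 125.2 with buyers paying £31.8 and sellers receiving £25.8 (the £6 wedge).
ΔCS is the trapezoid between Q = 125.2 and Q = 130 of height £4.8: ½ · (130 + 125.2) · 4.8 = £612.48.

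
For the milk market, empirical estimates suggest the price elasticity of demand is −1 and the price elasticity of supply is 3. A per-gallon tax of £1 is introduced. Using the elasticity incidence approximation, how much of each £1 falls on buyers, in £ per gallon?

Buyers bear ≈ £0.75 per gallon.

Incidence ratio: buyers' share ≈ εs / (εs + |εd|) = 3 / (3 + 1) = 0.75.
So buyers bear ≈ 0.75 × £1 = £0.75; suppliers bear £0.25.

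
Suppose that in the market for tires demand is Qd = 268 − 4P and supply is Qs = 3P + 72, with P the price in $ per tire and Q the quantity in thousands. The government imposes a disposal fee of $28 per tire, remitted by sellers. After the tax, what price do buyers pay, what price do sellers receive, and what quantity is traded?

Before the tax: set 268 − 4P = 3P + 72 → P* = $28, Q* = 156.
With the tax collected from sellers, supply shifts: Qs = 3(P − 28) + 72.
Solving gives Q = 108 with buyers paying $40 and sellers receiving $12 (the $28 wedge).

Buyers pay $40; sellers receive $12; quantity = 108.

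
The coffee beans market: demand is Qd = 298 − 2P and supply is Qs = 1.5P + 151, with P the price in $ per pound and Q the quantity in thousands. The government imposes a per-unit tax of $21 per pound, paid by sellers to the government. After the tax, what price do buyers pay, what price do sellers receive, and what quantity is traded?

Buyers pay $51; sellers receive $30; quantity = 196.

Without the tax, 298 − 2P = 1.5P + 151 gives 3.5P = 147, so P* = $42 and Q* = 214.
With the tax collected from sellers, supply shifts: Qs = 1.5(P − 21) + 151.
Solving gives Q = 196 with buyers paying $51 and sellers receiving $30 (the $21 wedge).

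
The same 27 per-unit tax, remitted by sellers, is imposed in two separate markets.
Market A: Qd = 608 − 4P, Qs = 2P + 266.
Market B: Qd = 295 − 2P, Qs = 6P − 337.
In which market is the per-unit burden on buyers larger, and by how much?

Market A: pre-tax P* = 57, Q* = 380; post-tax Q = 344; per-unit burden on buyers = 9.
Market B: pre-tax P* = 79, Q* = 137; post-tax Q = 96.5; per-unit burden on buyers = 20.25.
Difference: 9 vs 20.25 → market B is larger by 11.25.

Market B, by 11.25.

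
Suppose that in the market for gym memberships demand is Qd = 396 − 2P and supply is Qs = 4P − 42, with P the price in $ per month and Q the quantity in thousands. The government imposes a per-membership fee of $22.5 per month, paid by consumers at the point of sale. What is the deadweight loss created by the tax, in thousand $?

Without the tax, 396 − 2P = 4P − 42 gives 6P = 438, so P* = $73 and Q* = 250.
With the tax collected from consumers, demand (in seller-price terms) shifts: Qd = 396 − 2(P + 22.5).
New equilibrium: consumers pay $88, sellers receive $65.5, Q = 220. (Wedge: Pb − Ps = 22.5.)
Quantity falls by |ΔQ| = |250 − 220| = 30.
DWL = ½ · t · |ΔQ| = ½ · 22.5 · 30 = $337.5.

Deadweight loss = $337.5 thousand.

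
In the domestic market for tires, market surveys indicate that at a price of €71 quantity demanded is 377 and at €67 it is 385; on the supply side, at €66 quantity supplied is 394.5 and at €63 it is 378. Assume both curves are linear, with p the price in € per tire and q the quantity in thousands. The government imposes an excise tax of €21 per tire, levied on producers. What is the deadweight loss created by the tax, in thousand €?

Demand slope: (385 − 377)/(67 − 71) = -2, so qd = 519 − 2p.
Supply slope: (378 − 394.5)/(63 − 66) = 5.5, so qs = 5.5p + 31.5.
Without the tax, 519 − 2p = 5.5p + 31.5 gives 7.5p = 487.5, so p* = €65 and q* = 389.
With the tax collected from producers, supply shifts: qs = 5.5(p − 21) + 31.5.
New equilibrium: consumers pay €80.4, producers receive €59.4, q = 358.2. (Wedge: pb − ps = 21.)
Quantity falls by |ΔQ| = |389 − 358.2| = 30.8.
DWL = ½ · t · |ΔQ| = ½ · 21 · 30.8 = €323.4.

Deadweight loss = €323.4 thousand.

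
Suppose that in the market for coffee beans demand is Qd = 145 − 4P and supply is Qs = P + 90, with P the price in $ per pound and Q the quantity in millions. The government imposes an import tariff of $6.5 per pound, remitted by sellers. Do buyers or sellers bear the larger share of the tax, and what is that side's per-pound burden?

Sellers bear the larger share: $5.2 per pound.

Without the tax, 145 − 4P = P + 90 gives 5P = 55, so P* = $11 and Q* = 101.
With the tax collected from sellers, supply shifts: Qs = (P − 6.5) + 90.
New equilibrium: buyers pay $12.3, sellers receive $5.8, Q = 95.8. (Wedge: Pb − Ps = 6.5.)
Per-pound burden: buyers $1.3, sellers $5.2.
Sellers take the larger share because supply is less price-elastic here (demand slope 4 vs supply slope 1).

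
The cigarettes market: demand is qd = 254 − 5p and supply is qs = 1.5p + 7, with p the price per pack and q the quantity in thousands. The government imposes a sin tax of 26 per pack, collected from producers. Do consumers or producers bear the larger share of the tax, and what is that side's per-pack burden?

Before the tax: set 254 − 5p = 1.5p + 7 → p* = 38, q* = 64.
With the tax collected from producers, supply shifts: qs = 1.5(p − 26) + 7.
New equilibrium: consumers pay 44, producers receive 18, q = 34. (Wedge: pb − ps = 26.)
Per-pack burden: consumers 6, producers 20.
Producers take the larger share because supply is less price-elastic here (demand slope 5 vs supply slope 1.5).
The less price-elastic side of the market bears the larger share of a per-unit tax.

Producers bear the larger share: 20 per pack.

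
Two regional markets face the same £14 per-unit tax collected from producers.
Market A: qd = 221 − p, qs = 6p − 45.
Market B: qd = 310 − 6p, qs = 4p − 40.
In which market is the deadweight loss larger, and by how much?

Market A: pre-tax p* = £38, q* = 183; post-tax q = 171; deadweight loss = £84.
Market B: pre-tax p* = £35, q* = 100; post-tax q = 66.4; deadweight loss = £235.2.
Difference: £84 vs £235.2 → market B is larger by £151.2.

Market B, by £151.2.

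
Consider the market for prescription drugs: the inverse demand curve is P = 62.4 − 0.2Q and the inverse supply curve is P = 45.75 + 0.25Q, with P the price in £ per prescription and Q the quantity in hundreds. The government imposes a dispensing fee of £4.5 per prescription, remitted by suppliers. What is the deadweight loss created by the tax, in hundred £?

Deadweight loss = £22.5 hundred.

Inverting to Q(P) form: Qd = 312 − 5P; Qs = 4P − 183.
Before the tax: set 312 − 5P = 4P − 183 → P* = £55, Q* = 37.
With the tax collected from suppliers, supply shifts: Qs = 4(P − 4.5) − 183.
New equilibrium: buyers pay £57, suppliers receive £52.5, Q = 27. (Wedge: Pb − Ps = 4.5.)
Quantity falls by |ΔQ| = |37 − 27| = 10.
DWL = ½ · t · |ΔQ| = ½ · 4.5 · 10 = £22.5.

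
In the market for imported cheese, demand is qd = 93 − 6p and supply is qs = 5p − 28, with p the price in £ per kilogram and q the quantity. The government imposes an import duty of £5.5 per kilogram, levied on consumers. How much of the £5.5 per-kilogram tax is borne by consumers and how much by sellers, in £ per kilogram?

Without the tax, 93 − 6p = 5p − 28 gives 11p = 121, so p* = £11 and q* = 27.
With the tax collected from consumers, demand (in seller-price terms) shifts: qd = 93 − 6(p + 5.5).
New equilibrium: consumers pay £13.5, sellers receive £8, q = 12. (Wedge: pb − ps = 5.5.)
Burden on consumers: £2.5; on sellers: £3. (They sum to £5.5.)
The less price-elastic side of the market bears the larger share of a per-unit tax.

Consumers bear £2.5 per kilogram; sellers bear £3 per kilogram.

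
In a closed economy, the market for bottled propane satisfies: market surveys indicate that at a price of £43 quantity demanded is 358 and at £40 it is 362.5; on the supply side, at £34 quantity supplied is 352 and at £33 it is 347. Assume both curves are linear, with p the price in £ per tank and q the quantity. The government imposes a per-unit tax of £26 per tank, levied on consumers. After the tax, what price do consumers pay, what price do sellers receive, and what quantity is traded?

Consumers pay £57; sellers receive £31; quantity = 337.

Demand slope: (362.5 − 358)/(40 − 43) = -1.5, so qd = 422.5 − 1.5p.
Supply slope: (347 − 352)/(33 − 34) = 5, so qs = 5p + 182.
Without the tax, 422.5 − 1.5p = 5p + 182 gives 6.5p = 240.5, so p* = £37 and q* = 367.
With the tax collected from consumers, demand (in seller-price terms) shifts: qd = 422.5 − 1.5(p + 26).
Solving gives q = 337 with consumers paying £57 and sellers receiving £31 (the £26 wedge).
The less price-elastic side of the market bears the larger share of a per-unit tax.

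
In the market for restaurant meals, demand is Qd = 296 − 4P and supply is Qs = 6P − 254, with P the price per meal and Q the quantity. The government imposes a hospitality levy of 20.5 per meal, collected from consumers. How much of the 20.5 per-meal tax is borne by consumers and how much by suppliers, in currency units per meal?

Consumers bear 12.3 per meal; suppliers bear 8.2 per meal.

Before the tax: set 296 − 4P = 6P − 254 → P* = 55, Q* = 76.
With the tax collected from consumers, demand (in seller-price terms) shifts: Qd = 296 − 4(P + 20.5).
Solving gives Q = 26.8 with consumers paying 67.3 and suppliers receiving 46.8 (the 20.5 wedge).
Burden on consumers: 12.3; on suppliers: 8.2. (They sum to 20.5.)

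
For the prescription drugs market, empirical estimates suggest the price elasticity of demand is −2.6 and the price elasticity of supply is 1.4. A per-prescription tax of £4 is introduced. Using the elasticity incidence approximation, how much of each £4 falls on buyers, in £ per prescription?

Buyers bear ≈ £1.4 per prescription.

Incidence ratio: buyers' share ≈ εs / (εs + |εd|) = 1.4 / (1.4 + 2.6) = 0.35.
So buyers bear ≈ 0.35 × £4 = £1.4; sellers bear £2.6.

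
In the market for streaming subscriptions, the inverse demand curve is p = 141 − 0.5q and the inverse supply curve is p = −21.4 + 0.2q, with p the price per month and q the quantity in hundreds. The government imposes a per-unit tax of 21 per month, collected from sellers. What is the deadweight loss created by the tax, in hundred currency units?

Inverting to q(p) form: qd = 282 − 2p; qs = 5p + 107.
Without the tax, 282 − 2p = 5p + 107 gives 7p = 175, so p* = 25 and q* = 232.
With the tax collected from sellers, supply shifts: qs = 5(p − 21) + 107.
Solving gives q = 202 with consumers paying 40 and sellers receiving 19 (the 21 wedge).
Quantity falls by |ΔQ| = |232 − 202| = 30.
DWL = ½ · t · |ΔQ| = ½ · 21 · 30 = 315.

Deadweight loss = 315 hundred.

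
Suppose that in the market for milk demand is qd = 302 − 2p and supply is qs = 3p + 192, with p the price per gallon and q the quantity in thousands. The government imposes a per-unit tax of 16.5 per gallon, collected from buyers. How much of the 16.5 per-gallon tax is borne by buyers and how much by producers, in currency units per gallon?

Buyers bear 9.9 per gallon; producers bear 6.6 per gallon.

Before the tax: set 302 − 2p = 3p + 192 → p* = 22, q* = 258.
With the tax collected from buyers, demand (in seller-price terms) shifts: qd = 302 − 2(p + 16.5).
Solving gives q = 238.2 with buyers paying 31.9 and producers receiving 15.4 (the 16.5 wedge).
Burden on buyers: 9.9; on producers: 6.6. (They sum to 16.5.)
The less price-elastic side of the market bears the larger share of a per-unit tax.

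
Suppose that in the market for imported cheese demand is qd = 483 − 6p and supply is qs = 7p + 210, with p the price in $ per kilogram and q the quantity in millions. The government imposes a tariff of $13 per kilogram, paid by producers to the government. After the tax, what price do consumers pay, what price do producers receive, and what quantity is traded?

Before the tax: set 483 − 6p = 7p + 210 → p* = $21, q* = 357.
With the tax collected from producers, supply shifts: qs = 7(p − 13) + 210.
Solving gives q = 315 with consumers paying $28 and producers receiving $15 (the $13 wedge).
The less price-elastic side of the market bears the larger share of a per-unit tax.

Consumers pay $28; producers receive $15; quantity = 315.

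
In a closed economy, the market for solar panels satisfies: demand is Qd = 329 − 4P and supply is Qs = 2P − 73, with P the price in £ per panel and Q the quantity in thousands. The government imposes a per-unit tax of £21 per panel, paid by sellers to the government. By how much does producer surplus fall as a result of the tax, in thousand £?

Before the tax: set 329 − 4P = 2P − 73 → P* = £67, Q* = 61.
With the tax collected from sellers, supply shifts: Qs = 2(P − 21) − 73.
Solving gives Q = 33 with consumers paying £74 and sellers receiving £53 (the £21 wedge).
ΔPS is the trapezoid between Q = 33 and Q = 61 of height £14: ½ · (61 + 33) · 14 = £658.

Producer surplus falls by £658 thousand.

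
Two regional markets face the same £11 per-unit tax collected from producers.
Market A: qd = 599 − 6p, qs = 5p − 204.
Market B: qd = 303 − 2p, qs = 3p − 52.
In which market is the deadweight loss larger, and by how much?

Market A, by £92.4.

Market A: pre-tax p* = £73, q* = 161; post-tax q = 131; deadweight loss = £165.
Market B: pre-tax p* = £71, q* = 161; post-tax q = 147.8; deadweight loss = £72.6.
Difference: £165 vs £72.6 → market A is larger by £92.4.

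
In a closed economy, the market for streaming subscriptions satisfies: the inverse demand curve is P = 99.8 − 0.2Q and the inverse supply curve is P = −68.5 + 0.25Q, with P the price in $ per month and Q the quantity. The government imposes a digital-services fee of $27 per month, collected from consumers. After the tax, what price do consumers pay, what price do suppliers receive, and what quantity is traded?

Inverting to Q(P) form: Qd = 499 − 5P; Qs = 4P + 274.
Before the tax: set 499 − 5P = 4P + 274 → P* = $25, Q* = 374.
With the tax collected from consumers, demand (in seller-price terms) shifts: Qd = 499 − 5(P + 27).
Solving gives Q = 314 with consumers paying $37 and suppliers receiving $10 (the $27 wedge).
The less price-elastic side of the market bears the larger share of a per-unit tax.

Consumers pay $37; suppliers receive $10; quantity = 314.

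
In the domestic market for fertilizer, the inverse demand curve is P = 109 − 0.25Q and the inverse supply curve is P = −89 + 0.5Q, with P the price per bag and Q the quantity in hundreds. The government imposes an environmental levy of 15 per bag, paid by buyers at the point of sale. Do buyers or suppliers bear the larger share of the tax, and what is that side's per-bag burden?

Inverting to Q(P) form: Qd = 436 − 4P; Qs = 2P + 178.
Before the tax: set 436 − 4P = 2P + 178 → P* = 43, Q* = 264.
With the tax collected from buyers, demand (in seller-price terms) shifts: Qd = 436 − 4(P + 15).
New equilibrium: buyers pay 48, suppliers receive 33, Q = 244. (Wedge: Pb − Ps = 15.)
Per-bag burden: buyers 5, suppliers 10.
Suppliers take the larger share because supply is less price-elastic here (demand slope 4 vs supply slope 2).

Suppliers bear the larger share: 10 per bag.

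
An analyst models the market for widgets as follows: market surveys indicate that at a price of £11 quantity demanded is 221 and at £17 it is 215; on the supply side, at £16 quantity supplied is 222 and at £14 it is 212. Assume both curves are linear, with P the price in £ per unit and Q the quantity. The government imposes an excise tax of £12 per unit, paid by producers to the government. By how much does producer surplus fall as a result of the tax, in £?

Demand slope: (215 − 221)/(17 − 11) = -1, so Qd = 232 − P.
Supply slope: (212 − 222)/(14 − 16) = 5, so Qs = 5P + 142.
Without the tax, 232 − P = 5P + 142 gives 6P = 90, so P* = £15 and Q* = 217.
With the tax collected from producers, supply shifts: Qs = 5(P − 12) + 142.
Solving gives Q = 207 with buyers paying £25 and producers receiving £13 (the £12 wedge).
ΔPS is the trapezoid between Q = 207 and Q = 217 of height £2: ½ · (217 + 207) · 2 = £424.

Producer surplus falls by £424.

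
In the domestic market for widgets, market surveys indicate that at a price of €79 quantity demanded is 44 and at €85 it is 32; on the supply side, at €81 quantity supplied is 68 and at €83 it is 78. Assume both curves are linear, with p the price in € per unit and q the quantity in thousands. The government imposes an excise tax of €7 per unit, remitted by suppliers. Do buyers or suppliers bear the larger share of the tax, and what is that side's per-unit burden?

Demand slope: (32 − 44)/(85 − 79) = -2, so qd = 202 − 2p.
Supply slope: (78 − 68)/(83 − 81) = 5, so qs = 5p − 337.
Without the tax, 202 − 2p = 5p − 337 gives 7p = 539, so p* = €77 and q* = 48.
With the tax collected from suppliers, supply shifts: qs = 5(p − 7) − 337.
Solving gives q = 38 with buyers paying €82 and suppliers receiving €75 (the €7 wedge).
Per-unit burden: buyers €5, suppliers €2.
Buyers take the larger share because demand is less price-elastic here (demand slope 2 vs supply slope 5).
The less price-elastic side of the market bears the larger share of a per-unit tax.

Buyers bear the larger share: €5 per unit.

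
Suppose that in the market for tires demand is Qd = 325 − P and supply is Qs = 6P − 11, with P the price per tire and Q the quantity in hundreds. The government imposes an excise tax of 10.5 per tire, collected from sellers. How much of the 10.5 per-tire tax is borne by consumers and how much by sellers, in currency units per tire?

Before the tax: set 325 − P = 6P − 11 → P* = 48, Q* = 277.
With the tax collected from sellers, supply shifts: Qs = 6(P − 10.5) − 11.
New equilibrium: consumers pay 57, sellers receive 46.5, Q = 268. (Wedge: Pb − Ps = 10.5.)
Burden on consumers: 9; on sellers: 1.5. (They sum to 10.5.)
The less price-elastic side of the market bears the larger share of a per-unit tax.

Consumers bear 9 per tire; sellers bear 1.5 per tire.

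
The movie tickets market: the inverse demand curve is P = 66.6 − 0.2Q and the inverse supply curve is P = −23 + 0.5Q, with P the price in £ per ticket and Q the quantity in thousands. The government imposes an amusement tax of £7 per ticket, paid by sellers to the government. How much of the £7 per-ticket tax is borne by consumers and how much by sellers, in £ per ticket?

Consumers bear £2 per ticket; sellers bear £5 per ticket.

Rewrite in direct form: Qd = 333 − 5P and Qs = 2P + 46.
Before the tax: set 333 − 5P = 2P + 46 → P* = £41, Q* = 128.
With the tax collected from sellers, supply shifts: Qs = 2(P − 7) + 46.
Solving gives Q = 118 with consumers paying £43 and sellers receiving £36 (the £7 wedge).
Burden on consumers: £2; on sellers: £5. (They sum to £7.)
The less price-elastic side of the market bears the larger share of a per-unit tax.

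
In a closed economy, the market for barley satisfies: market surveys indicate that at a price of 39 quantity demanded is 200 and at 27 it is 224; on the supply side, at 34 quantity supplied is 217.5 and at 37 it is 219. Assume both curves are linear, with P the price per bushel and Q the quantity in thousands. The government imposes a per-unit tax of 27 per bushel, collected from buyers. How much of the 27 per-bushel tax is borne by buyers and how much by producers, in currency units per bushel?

Demand slope: (224 − 200)/(27 − 39) = -2, so Qd = 278 − 2P.
Supply slope: (219 − 217.5)/(37 − 34) = 0.5, so Qs = 0.5P + 200.5.
Before the tax: set 278 − 2P = 0.5P + 200.5 → P* = 31, Q* = 216.
With the tax collected from buyers, demand (in seller-price terms) shifts: Qd = 278 − 2(P + 27).
Solving gives Q = 205.2 with buyers paying 36.4 and producers receiving 9.4 (the 27 wedge).
Burden on buyers: 5.4; on producers: 21.6. (They sum to 27.)
The less price-elastic side of the market bears the larger share of a per-unit tax.

Buyers bear 5.4 per bushel; producers bear 21.6 per bushel.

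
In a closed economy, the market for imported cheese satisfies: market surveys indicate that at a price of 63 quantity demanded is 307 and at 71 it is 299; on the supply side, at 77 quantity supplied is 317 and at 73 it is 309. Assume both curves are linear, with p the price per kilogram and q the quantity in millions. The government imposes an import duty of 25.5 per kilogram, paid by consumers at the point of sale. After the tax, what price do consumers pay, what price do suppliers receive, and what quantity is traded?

Consumers pay 86; suppliers receive 60.5; quantity = 284.

Demand slope: (299 − 307)/(71 − 63) = -1, so qd = 370 − p.
Supply slope: (309 − 317)/(73 − 77) = 2, so qs = 2p + 163.
Without the tax, 370 − p = 2p + 163 gives 3p = 207, so p* = 69 and q* = 301.
With the tax collected from consumers, demand (in seller-price terms) shifts: qd = 370 − (p + 25.5).
New equilibrium: consumers pay 86, suppliers receive 60.5, q = 284. (Wedge: pb − ps = 25.5.)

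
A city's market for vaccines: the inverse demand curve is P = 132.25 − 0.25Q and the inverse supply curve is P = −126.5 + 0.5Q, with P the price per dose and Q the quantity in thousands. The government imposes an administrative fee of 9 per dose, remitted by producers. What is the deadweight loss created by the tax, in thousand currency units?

Deadweight loss = 54 thousand.

Inverting to Q(P) form: Qd = 529 − 4P; Qs = 2P + 253.
Before the tax: set 529 − 4P = 2P + 253 → P* = 46, Q* = 345.
With the tax collected from producers, supply shifts: Qs = 2(P − 9) + 253.
Solving gives Q = 333 with consumers paying 49 and producers receiving 40 (the 9 wedge).
Quantity falls by |ΔQ| = |345 − 333| = 12.
DWL = ½ · t · |ΔQ| = ½ · 9 · 12 = 54.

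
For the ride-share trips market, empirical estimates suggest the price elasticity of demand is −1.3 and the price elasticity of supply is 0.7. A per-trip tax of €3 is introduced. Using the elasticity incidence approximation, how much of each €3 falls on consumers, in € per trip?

Consumers bear ≈ €1.05 per trip.

Incidence ratio: consumers' share ≈ εs / (εs + |εd|) = 0.7 / (0.7 + 1.3) = 0.35.
So consumers bear ≈ 0.35 × €3 = €1.05; producers bear €1.95.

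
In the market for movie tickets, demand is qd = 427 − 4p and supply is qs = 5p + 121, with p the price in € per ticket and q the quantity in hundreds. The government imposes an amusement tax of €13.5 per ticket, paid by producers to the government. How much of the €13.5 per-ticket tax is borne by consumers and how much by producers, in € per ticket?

Without the tax, 427 − 4p = 5p + 121 gives 9p = 306, so p* = €34 and q* = 291.
With the tax collected from producers, supply shifts: qs = 5(p − 13.5) + 121.
New equilibrium: consumers pay €41.5, producers receive €28, q = 261. (Wedge: pb − ps = 13.5.)
Burden on consumers: €7.5; on producers: €6. (They sum to €13.5.)
The less price-elastic side of the market bears the larger share of a per-unit tax.

Consumers bear €7.5 per ticket; producers bear €6 per ticket.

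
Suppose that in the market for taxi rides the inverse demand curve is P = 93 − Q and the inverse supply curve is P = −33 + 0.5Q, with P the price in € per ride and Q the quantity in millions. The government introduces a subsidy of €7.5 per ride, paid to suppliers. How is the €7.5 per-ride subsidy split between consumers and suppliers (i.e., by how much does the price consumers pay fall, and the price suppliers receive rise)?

Inverting to Q(P) form: Qd = 93 − P; Qs = 2P + 66.
Before the subsidy: set 93 − P = 2P + 66 → P* = €9, Q* = 84.
With a per-unit subsidy paid to suppliers, each receives P + 7.5 per unit sold, so supply becomes Qs = 2(P + 7.5) + 66.
Solving gives Q = 89 with consumers paying €4 and suppliers receiving €11.5 (the €7.5 wedge).
Gain to consumers: €5; to suppliers: €2.5. (They sum to €7.5.)

Consumers gain €5 per ride; suppliers gain €2.5 per ride.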